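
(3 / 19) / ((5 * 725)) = 3 / 68875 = 0.00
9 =9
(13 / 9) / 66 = 13 / 594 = 0.02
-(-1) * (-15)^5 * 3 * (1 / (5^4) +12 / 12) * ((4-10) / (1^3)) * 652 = 8926284240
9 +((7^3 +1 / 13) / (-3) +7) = -3836 / 39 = -98.36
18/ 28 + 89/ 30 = 379/ 105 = 3.61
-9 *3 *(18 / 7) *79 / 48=-6399 / 56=-114.27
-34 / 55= -0.62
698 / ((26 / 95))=33155 / 13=2550.38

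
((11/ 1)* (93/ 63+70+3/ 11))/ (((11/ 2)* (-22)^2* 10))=0.03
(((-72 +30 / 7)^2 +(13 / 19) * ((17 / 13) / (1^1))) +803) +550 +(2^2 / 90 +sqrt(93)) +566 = 6514.81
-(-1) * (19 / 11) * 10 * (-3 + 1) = -380 / 11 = -34.55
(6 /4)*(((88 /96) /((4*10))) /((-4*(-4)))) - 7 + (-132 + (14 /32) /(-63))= -6405341 /46080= -139.00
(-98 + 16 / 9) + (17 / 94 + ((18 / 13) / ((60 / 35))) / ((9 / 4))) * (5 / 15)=-352091 / 3666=-96.04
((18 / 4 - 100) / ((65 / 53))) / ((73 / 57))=-577011 / 9490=-60.80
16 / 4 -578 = -574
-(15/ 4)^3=-3375/ 64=-52.73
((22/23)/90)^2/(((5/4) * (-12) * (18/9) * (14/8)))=-242/112478625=-0.00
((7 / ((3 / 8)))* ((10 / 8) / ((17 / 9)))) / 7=30 / 17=1.76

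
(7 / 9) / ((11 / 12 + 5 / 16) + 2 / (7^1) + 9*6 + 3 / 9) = 784 / 56295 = 0.01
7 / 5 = 1.40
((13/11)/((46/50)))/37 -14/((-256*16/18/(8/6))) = 279781/2396416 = 0.12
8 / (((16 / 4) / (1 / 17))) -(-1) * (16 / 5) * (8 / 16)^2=78 / 85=0.92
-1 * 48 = -48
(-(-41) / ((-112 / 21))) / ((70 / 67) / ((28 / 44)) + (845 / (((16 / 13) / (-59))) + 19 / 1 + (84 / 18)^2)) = 0.00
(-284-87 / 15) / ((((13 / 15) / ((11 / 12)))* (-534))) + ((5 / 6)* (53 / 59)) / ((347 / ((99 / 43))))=0.58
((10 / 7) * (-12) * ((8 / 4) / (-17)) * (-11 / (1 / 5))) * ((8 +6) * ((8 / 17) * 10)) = -2112000 / 289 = -7307.96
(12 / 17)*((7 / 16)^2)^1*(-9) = -1323 / 1088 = -1.22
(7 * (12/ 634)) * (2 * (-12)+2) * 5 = -4620/ 317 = -14.57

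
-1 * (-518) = 518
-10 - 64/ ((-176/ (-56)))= -334/ 11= -30.36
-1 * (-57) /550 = 0.10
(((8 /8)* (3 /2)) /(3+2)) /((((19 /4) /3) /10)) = 1.89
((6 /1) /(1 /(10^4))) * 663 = 39780000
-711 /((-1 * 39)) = 237 /13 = 18.23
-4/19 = -0.21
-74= -74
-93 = -93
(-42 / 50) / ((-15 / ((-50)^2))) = 140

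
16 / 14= 1.14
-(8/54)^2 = -16/729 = -0.02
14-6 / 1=8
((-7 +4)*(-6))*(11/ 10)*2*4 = 792/ 5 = 158.40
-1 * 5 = -5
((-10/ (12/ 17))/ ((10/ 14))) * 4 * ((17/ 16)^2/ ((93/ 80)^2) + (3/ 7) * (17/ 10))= -16096433/ 129735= -124.07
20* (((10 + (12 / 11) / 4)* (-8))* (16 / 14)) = -144640 / 77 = -1878.44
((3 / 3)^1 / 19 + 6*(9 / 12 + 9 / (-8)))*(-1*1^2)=167 / 76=2.20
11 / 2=5.50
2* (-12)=-24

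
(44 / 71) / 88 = 1 / 142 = 0.01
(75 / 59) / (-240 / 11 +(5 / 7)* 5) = -1155 / 16579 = -0.07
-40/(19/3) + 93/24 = -371/152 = -2.44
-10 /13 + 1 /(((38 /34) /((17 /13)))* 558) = -105731 /137826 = -0.77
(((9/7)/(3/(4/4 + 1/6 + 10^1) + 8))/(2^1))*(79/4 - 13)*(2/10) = 16281/155120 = 0.10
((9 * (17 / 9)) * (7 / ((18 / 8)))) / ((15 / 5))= 476 / 27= 17.63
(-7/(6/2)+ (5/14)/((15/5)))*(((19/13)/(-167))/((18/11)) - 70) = 84805739/547092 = 155.01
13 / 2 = 6.50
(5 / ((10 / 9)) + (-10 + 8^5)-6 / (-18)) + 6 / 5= 982921 / 30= 32764.03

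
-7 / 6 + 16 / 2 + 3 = 59 / 6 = 9.83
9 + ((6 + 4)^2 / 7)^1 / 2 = 113 / 7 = 16.14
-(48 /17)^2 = -2304 /289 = -7.97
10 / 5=2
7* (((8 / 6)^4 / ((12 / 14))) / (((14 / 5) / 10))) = 22400 / 243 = 92.18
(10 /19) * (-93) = -48.95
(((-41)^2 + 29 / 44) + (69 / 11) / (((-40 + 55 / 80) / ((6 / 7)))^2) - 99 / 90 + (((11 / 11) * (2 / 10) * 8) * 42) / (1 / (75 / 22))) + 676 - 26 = 2559.65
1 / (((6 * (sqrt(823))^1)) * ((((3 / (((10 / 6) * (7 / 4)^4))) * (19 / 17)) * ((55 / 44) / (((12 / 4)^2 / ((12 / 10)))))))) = 204085 * sqrt(823) / 36027648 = 0.16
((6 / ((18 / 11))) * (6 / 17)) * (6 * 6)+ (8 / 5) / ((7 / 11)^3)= 1539296 / 29155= 52.80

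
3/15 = 0.20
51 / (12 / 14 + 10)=357 / 76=4.70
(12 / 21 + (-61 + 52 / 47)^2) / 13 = 55478411 / 201019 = 275.99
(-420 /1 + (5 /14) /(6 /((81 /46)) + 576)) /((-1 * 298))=91986585 /65266768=1.41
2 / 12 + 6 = 37 / 6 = 6.17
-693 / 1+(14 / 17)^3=-3401965 / 4913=-692.44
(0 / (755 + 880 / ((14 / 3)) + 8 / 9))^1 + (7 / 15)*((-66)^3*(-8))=5366592 / 5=1073318.40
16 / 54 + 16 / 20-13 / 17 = 0.33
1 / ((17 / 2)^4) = 16 / 83521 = 0.00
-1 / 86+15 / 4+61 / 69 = 54859 / 11868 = 4.62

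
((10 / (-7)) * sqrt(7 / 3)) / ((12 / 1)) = -5 * sqrt(21) / 126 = -0.18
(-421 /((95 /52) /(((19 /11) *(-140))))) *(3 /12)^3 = 38311 /44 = 870.70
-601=-601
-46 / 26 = -23 / 13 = -1.77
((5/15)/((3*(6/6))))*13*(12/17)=52/51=1.02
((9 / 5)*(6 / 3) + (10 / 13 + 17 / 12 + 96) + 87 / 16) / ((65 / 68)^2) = 96681193 / 823875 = 117.35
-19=-19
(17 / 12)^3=4913 / 1728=2.84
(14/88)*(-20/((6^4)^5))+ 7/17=281524199884848557/683701628291776512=0.41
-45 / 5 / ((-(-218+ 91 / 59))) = -59 / 1419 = -0.04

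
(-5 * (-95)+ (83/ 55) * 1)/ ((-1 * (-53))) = 26208/ 2915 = 8.99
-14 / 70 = -1 / 5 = -0.20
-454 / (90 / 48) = -3632 / 15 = -242.13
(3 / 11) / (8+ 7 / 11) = 3 / 95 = 0.03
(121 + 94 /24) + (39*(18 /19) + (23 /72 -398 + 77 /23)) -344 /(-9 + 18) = -8517019 /31464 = -270.69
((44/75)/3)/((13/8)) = 352/2925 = 0.12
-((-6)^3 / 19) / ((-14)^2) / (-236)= -27 / 109858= -0.00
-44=-44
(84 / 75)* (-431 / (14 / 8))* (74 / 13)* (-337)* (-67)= -11522154016 / 325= -35452781.59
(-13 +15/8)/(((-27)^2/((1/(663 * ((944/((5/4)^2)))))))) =-2225/58401368064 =-0.00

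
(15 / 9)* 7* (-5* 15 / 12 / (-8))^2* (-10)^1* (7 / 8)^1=-765625 / 12288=-62.31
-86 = -86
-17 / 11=-1.55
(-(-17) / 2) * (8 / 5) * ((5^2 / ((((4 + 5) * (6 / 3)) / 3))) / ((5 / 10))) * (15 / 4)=425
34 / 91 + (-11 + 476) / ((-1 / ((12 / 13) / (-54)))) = 2272 / 273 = 8.32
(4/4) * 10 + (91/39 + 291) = 910/3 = 303.33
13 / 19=0.68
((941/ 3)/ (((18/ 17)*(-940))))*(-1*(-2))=-15997/ 25380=-0.63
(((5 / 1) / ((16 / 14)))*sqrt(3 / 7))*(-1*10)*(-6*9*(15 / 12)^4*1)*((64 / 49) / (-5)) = -84375*sqrt(21) / 392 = -986.36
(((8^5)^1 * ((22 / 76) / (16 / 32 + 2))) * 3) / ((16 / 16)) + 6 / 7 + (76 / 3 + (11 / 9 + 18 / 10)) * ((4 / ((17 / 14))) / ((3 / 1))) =696824710 / 61047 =11414.56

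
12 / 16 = 3 / 4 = 0.75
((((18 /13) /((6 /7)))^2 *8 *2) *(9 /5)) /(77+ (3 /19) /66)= 8848224 /9066005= 0.98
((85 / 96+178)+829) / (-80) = -96757 / 7680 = -12.60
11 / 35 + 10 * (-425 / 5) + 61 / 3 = -87082 / 105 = -829.35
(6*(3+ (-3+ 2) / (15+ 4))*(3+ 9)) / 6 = 672 / 19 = 35.37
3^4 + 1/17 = 1378/17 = 81.06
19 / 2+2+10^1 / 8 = 51 / 4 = 12.75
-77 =-77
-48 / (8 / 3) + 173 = 155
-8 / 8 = -1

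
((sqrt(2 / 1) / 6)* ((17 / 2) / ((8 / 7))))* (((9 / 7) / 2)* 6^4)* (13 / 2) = 53703* sqrt(2) / 8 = 9493.44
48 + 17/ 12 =593/ 12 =49.42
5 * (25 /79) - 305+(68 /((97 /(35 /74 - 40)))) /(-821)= -70621402380 /232778951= -303.38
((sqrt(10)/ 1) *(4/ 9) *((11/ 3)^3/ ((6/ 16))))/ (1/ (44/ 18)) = 937024 *sqrt(10)/ 6561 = 451.63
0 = 0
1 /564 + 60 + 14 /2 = 37789 /564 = 67.00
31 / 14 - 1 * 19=-235 / 14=-16.79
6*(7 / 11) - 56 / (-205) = 4.09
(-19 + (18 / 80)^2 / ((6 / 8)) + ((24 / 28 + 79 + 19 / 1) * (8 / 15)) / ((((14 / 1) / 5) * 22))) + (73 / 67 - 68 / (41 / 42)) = -153948363127 / 1776759600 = -86.65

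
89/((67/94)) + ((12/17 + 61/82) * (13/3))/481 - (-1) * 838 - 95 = 8997453305/10367178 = 867.88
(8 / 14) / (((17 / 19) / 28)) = 304 / 17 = 17.88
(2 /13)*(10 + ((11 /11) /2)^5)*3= 4.63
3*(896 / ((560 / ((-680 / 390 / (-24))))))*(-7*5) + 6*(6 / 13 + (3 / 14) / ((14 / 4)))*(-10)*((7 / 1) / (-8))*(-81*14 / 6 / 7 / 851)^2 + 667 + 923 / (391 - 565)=100648930861 / 154959441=649.52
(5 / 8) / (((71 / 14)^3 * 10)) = 343 / 715822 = 0.00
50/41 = 1.22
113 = 113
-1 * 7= -7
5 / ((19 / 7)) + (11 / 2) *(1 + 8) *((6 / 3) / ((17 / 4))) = 8119 / 323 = 25.14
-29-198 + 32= -195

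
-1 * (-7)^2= -49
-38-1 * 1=-39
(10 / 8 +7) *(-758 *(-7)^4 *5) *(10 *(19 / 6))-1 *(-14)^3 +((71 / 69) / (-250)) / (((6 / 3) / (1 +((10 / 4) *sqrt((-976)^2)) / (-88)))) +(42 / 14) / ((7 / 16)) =-526278636455886 / 221375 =-2377317386.59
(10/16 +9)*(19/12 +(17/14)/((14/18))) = 20339/672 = 30.27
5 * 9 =45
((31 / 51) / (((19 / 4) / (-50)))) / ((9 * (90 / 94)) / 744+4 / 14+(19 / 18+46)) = -60704448 / 449261023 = -0.14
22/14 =11/7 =1.57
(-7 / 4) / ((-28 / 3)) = 3 / 16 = 0.19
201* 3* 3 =1809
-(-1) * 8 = 8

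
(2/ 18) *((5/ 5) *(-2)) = -2/ 9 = -0.22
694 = 694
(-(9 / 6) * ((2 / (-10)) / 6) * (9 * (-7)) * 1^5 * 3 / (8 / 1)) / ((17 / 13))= -2457 / 2720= -0.90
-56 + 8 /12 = -166 /3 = -55.33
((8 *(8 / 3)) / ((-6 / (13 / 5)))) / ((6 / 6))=-416 / 45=-9.24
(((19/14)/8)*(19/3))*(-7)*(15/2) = -56.41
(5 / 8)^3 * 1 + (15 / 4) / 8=365 / 512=0.71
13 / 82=0.16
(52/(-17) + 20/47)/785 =-2104/627215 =-0.00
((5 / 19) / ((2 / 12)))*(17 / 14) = 255 / 133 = 1.92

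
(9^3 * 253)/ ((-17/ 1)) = -184437/ 17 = -10849.24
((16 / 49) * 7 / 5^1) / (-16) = -1 / 35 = -0.03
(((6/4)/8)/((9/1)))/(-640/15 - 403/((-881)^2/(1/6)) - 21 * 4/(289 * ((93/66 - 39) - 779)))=-4029738653485/8252852652389176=-0.00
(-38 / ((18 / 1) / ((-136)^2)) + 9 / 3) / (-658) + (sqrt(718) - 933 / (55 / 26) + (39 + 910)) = sqrt(718) + 184769749 / 325710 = 594.08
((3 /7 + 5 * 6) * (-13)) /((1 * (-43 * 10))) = 2769 /3010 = 0.92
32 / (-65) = -32 / 65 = -0.49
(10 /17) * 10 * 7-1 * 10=530 /17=31.18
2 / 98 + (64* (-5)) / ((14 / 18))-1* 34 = -21825 / 49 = -445.41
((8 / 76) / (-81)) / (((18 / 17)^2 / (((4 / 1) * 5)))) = -2890 / 124659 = -0.02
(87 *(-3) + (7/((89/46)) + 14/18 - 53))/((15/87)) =-7191797/4005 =-1795.70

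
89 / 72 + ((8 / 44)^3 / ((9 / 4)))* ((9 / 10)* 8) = 601511 / 479160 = 1.26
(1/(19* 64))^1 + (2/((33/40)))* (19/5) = 369697/40128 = 9.21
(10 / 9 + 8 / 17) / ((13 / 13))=242 / 153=1.58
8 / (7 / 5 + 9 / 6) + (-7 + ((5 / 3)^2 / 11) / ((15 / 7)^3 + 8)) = -2560772 / 605781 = -4.23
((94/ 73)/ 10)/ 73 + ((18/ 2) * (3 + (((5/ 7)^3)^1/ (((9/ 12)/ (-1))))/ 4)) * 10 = 259.07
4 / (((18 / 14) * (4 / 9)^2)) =63 / 4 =15.75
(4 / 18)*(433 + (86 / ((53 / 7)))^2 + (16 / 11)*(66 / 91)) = 287862910 / 2300571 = 125.13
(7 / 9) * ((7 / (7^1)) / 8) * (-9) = -7 / 8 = -0.88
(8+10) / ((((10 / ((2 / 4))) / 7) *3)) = 21 / 10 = 2.10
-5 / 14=-0.36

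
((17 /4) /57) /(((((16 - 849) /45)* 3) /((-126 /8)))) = 45 /2128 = 0.02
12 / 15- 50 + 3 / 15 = -49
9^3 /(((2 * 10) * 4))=729 /80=9.11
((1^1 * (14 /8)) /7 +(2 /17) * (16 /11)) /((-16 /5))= -1575 /11968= -0.13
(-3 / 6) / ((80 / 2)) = -1 / 80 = -0.01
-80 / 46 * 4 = -160 / 23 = -6.96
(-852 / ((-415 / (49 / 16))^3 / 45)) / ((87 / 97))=7292237967 / 424494668800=0.02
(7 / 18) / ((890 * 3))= 0.00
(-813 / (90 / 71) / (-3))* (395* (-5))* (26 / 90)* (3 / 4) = -19760507 / 216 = -91483.83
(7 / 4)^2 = 49 / 16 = 3.06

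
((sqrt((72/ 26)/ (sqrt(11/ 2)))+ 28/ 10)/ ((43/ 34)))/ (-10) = -0.31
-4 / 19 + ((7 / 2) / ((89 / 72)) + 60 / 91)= 504772 / 153881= 3.28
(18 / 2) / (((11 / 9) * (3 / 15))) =405 / 11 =36.82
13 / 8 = 1.62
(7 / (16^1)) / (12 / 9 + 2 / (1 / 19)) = 21 / 1888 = 0.01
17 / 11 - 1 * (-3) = 50 / 11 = 4.55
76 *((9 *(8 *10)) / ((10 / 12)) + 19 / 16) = 65754.25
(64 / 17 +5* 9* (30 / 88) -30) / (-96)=8149 / 71808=0.11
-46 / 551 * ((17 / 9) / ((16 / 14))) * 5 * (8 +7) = -68425 / 6612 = -10.35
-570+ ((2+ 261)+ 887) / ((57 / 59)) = 35360 / 57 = 620.35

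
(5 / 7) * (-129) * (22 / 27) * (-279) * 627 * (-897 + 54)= -77502899430 / 7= -11071842775.71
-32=-32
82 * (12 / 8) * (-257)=-31611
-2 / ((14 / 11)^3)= -1331 / 1372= -0.97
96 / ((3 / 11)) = 352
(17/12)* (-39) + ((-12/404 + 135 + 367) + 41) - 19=189363/404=468.72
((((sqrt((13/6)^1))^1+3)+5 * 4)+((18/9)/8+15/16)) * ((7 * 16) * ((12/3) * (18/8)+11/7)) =592 * sqrt(78)/3+28638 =30380.80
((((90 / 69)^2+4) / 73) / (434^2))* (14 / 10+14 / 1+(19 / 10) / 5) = 297453 / 45460897825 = 0.00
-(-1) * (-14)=-14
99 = 99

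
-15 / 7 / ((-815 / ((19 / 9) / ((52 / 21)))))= 0.00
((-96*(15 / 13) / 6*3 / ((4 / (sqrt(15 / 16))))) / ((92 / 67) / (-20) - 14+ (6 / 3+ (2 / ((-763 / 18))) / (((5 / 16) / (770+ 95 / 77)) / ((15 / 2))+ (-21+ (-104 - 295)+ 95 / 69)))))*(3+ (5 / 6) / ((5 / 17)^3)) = 11286712326336083301*sqrt(15) / 1100618060457350786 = 39.72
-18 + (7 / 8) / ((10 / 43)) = -1139 / 80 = -14.24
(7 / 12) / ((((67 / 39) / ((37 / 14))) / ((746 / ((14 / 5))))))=897065 / 3752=239.09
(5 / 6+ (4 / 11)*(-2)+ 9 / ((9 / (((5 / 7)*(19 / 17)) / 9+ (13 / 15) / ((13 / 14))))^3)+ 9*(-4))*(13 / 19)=-127641266416204463 / 5199238335579750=-24.55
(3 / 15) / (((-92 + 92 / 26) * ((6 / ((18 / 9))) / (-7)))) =91 / 17250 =0.01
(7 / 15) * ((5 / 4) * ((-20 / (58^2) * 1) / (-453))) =35 / 4571676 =0.00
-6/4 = -1.50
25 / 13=1.92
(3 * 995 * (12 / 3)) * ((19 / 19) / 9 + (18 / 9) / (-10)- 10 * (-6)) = 2146016 / 3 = 715338.67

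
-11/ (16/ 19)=-209/ 16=-13.06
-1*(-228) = 228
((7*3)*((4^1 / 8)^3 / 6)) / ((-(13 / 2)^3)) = -7 / 4394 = -0.00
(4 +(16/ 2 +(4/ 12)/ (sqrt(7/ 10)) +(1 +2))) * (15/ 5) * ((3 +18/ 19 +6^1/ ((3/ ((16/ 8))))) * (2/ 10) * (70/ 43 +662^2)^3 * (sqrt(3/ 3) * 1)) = 1010497143945156943361528 * sqrt(70)/ 52872155 +9094474295506412490253752/ 1510633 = 6180210093864758544.94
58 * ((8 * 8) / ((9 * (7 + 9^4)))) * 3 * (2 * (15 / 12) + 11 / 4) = 812 / 821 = 0.99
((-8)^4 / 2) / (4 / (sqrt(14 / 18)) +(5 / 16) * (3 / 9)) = -3440640 / 331601 +56623104 * sqrt(7) / 331601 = 441.40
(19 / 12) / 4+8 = 403 / 48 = 8.40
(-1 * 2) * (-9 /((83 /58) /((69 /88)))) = 18009 /1826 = 9.86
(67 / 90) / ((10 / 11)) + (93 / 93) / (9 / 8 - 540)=352223 / 431100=0.82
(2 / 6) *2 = 2 / 3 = 0.67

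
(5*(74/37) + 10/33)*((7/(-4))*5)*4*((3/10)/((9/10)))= -11900/99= -120.20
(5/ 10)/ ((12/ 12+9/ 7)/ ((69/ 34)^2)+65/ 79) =2632833/ 7254878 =0.36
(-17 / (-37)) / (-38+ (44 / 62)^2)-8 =-10682401 / 1333258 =-8.01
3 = 3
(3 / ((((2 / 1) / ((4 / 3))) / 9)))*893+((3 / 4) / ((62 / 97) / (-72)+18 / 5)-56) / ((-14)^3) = 2765560016417 / 172051544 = 16074.02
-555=-555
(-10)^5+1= -99999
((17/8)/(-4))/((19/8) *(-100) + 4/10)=85/37936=0.00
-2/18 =-1/9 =-0.11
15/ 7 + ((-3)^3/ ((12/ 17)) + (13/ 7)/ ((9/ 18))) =-32.39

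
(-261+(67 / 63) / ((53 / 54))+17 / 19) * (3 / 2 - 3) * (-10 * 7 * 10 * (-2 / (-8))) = -68469150 / 1007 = -67993.20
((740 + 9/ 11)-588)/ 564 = 1681/ 6204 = 0.27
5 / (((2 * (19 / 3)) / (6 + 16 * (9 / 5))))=261 / 19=13.74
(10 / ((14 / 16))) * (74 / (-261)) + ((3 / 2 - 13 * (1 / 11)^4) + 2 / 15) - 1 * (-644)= 171834166451 / 267491070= 642.39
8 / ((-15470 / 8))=-32 / 7735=-0.00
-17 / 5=-3.40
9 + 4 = 13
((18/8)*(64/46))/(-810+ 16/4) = -36/9269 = -0.00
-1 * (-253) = 253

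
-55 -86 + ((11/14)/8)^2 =-1768583/12544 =-140.99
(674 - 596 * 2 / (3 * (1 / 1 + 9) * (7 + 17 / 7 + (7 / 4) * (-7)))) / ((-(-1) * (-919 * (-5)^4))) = -815378 / 680634375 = -0.00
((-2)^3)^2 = 64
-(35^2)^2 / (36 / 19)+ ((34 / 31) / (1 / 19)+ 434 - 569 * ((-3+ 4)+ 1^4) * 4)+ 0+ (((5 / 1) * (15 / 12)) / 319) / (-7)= -495971942689 / 623007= -796093.69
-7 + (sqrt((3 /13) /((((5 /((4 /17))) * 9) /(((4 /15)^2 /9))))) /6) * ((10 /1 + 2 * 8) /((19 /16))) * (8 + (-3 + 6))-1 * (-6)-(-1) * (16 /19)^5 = -1427523 /2476099 + 1408 * sqrt(3315) /654075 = -0.45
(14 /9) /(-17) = -14 /153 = -0.09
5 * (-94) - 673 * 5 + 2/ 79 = -302963/ 79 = -3834.97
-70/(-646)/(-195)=-7/12597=-0.00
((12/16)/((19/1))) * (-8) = -6/19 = -0.32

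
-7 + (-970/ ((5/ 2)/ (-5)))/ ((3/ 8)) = 15499/ 3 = 5166.33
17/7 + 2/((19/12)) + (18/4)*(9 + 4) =16543/266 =62.19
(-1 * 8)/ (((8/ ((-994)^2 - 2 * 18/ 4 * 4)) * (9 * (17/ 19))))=-18772000/ 153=-122692.81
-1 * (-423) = 423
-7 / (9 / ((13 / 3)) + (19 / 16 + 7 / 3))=-624 / 499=-1.25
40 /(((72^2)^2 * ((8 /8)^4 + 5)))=5 /20155392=0.00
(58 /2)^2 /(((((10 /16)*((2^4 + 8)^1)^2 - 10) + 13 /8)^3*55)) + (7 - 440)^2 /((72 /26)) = 3548093330809727 /52405683660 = 67704.36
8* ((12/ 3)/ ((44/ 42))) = 336/ 11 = 30.55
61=61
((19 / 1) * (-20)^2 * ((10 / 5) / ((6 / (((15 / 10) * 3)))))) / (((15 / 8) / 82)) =498560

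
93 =93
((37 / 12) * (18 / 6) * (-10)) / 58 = -185 / 116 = -1.59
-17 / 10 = -1.70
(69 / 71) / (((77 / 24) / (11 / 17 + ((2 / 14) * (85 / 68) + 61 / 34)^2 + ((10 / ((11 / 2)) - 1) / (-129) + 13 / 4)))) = 172642935915 / 73237604902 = 2.36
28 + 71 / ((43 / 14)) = 2198 / 43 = 51.12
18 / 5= 3.60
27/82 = 0.33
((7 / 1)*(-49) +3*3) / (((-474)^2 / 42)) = -0.06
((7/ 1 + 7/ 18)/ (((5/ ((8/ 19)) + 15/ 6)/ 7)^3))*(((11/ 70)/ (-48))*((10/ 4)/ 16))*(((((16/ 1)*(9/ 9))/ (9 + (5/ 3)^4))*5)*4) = -1720488/ 205926475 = -0.01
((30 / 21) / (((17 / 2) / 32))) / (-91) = -640 / 10829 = -0.06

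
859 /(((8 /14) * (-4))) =-6013 /16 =-375.81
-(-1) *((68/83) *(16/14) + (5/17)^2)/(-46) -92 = -30902723/335818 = -92.02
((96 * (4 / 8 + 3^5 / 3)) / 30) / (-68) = -326 / 85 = -3.84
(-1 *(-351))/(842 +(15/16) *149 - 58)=5616/14779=0.38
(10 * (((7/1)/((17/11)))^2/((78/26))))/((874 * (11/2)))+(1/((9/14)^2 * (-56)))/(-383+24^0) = 112068971/7815516012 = 0.01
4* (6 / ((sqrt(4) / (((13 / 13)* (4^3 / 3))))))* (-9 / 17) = -2304 / 17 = -135.53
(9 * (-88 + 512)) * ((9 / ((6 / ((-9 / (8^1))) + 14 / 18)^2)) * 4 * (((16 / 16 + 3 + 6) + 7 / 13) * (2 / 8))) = 17439.96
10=10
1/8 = 0.12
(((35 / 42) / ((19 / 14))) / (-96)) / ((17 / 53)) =-1855 / 93024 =-0.02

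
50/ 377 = 0.13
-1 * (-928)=928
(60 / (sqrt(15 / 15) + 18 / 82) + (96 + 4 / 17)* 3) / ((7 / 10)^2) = 574440 / 833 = 689.60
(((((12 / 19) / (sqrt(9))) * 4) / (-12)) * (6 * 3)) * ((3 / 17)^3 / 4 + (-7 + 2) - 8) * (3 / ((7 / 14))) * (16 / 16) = 9196164 / 93347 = 98.52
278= 278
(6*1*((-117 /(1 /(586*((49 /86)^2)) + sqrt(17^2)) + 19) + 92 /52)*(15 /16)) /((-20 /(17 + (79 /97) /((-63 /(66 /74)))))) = -76824897167353 /1157668040984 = -66.36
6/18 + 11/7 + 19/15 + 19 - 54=-1114/35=-31.83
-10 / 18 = -5 / 9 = -0.56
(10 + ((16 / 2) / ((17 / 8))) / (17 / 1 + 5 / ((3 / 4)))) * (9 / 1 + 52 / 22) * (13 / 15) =3985150 / 39831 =100.05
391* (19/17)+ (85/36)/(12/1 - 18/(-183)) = 11615401/26568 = 437.20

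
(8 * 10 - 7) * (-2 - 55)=-4161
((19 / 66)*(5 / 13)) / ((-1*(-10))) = 19 / 1716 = 0.01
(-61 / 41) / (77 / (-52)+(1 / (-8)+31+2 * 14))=-6344 / 244729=-0.03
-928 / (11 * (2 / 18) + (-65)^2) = -2088 / 9509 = -0.22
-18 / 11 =-1.64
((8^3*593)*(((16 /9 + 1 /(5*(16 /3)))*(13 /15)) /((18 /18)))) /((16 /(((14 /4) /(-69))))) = -70529641 /46575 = -1514.32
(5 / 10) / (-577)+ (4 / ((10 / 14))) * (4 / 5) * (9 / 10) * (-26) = -15122141 / 144250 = -104.83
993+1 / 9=8938 / 9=993.11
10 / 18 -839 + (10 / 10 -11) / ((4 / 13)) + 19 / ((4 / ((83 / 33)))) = -340163 / 396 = -859.00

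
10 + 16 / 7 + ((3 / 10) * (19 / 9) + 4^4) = 56473 / 210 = 268.92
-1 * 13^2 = -169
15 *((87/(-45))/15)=-29/15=-1.93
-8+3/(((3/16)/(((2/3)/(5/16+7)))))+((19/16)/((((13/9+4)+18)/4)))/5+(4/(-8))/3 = -9875969/1481220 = -6.67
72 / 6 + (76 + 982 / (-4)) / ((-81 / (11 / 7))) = 5779 / 378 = 15.29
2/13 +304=3954/13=304.15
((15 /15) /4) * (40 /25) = 2 /5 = 0.40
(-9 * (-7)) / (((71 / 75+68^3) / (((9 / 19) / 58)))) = 42525 / 25987883042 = 0.00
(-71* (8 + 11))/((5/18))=-24282/5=-4856.40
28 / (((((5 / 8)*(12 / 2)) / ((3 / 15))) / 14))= 1568 / 75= 20.91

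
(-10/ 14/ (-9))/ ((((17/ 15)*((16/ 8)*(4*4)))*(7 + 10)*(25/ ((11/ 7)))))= 11/ 1359456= 0.00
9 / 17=0.53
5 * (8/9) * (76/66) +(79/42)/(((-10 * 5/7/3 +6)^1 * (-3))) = 4.94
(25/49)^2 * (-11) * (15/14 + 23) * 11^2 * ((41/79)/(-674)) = 34106875/5311012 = 6.42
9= 9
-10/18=-5/9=-0.56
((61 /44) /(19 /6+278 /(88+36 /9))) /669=23 /68684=0.00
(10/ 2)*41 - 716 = -511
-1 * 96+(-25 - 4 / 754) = -45619 / 377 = -121.01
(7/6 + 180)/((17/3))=1087/34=31.97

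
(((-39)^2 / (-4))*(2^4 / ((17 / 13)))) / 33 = -26364 / 187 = -140.98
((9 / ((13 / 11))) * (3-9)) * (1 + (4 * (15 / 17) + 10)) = -11286 / 17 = -663.88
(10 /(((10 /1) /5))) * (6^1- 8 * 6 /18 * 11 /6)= 50 /9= 5.56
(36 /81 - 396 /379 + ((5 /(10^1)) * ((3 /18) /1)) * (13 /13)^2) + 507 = 6910453 /13644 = 506.48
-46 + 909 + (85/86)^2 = 6389973/7396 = 863.98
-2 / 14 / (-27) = 1 / 189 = 0.01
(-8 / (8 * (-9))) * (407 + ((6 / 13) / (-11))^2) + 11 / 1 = 10347230 / 184041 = 56.22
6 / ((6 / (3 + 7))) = 10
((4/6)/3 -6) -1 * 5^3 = -1177/9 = -130.78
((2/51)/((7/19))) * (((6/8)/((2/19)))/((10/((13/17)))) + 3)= 30533/80920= 0.38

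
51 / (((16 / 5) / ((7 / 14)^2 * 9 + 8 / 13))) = 37995 / 832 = 45.67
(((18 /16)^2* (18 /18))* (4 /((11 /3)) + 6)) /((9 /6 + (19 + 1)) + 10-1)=3159 /10736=0.29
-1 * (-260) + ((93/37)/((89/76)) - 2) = 856662/3293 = 260.15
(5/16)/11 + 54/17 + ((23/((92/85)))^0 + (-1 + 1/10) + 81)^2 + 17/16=123073627/18700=6581.48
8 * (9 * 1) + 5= 77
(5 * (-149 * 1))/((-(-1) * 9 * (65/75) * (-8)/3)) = 35.82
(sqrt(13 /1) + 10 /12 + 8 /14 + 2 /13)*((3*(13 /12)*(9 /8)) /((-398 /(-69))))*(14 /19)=176157 /241984 + 56511*sqrt(13) /120992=2.41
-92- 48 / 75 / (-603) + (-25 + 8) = -1643159 / 15075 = -109.00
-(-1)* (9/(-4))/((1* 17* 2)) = -0.07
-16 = -16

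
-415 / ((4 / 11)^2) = -50215 / 16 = -3138.44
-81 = -81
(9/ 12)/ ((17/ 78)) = 117/ 34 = 3.44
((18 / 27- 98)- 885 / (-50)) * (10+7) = -40613 / 30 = -1353.77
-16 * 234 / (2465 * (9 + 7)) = -0.09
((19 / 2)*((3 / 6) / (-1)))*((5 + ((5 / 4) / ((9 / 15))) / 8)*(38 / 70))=-36461 / 2688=-13.56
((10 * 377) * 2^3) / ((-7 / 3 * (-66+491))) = -18096 / 595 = -30.41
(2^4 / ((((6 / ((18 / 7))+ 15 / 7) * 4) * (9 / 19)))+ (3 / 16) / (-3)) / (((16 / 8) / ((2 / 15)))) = 823 / 6768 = 0.12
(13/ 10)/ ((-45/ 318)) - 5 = -14.19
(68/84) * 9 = 51/7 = 7.29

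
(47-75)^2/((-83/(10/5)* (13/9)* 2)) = -7056/1079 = -6.54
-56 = -56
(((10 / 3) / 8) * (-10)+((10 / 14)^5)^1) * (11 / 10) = -883135 / 201684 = -4.38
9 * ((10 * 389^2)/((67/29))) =394947810/67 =5894743.43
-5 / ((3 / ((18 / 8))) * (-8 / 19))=285 / 32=8.91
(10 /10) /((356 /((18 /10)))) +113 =201149 /1780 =113.01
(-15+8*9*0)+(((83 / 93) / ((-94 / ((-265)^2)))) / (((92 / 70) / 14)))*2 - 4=-1429935502 / 100533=-14223.54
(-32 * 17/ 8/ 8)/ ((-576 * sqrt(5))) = 17 * sqrt(5)/ 5760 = 0.01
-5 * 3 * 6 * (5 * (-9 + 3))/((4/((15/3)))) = 3375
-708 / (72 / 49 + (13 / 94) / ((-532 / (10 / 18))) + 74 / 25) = -55763920800 / 348858721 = -159.85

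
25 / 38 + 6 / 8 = 107 / 76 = 1.41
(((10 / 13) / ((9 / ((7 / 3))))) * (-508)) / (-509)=35560 / 178659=0.20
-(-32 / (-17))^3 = -6.67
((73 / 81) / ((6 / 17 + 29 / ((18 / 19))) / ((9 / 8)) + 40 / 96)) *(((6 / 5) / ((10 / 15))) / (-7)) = -44676 / 5386325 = -0.01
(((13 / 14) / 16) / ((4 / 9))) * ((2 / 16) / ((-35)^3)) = -117 / 307328000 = -0.00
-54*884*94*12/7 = -53846208/7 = -7692315.43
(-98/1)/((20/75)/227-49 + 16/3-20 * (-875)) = -333690/59438819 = -0.01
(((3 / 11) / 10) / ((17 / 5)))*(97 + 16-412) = -897 / 374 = -2.40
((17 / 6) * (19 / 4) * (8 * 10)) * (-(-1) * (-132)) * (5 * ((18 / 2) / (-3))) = 2131800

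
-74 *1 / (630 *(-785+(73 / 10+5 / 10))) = 37 / 244818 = 0.00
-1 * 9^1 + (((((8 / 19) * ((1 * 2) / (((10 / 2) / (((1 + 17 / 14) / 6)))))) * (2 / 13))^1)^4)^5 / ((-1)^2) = -170595494088145622253945745616950096591700592628149507224156686236879655063294232951407049 / 18955054898682846917105082846327788510189040794432974883321790044391577797031402587890625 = -9.00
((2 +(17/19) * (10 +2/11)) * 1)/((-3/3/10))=-23220/209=-111.10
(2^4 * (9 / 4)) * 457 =16452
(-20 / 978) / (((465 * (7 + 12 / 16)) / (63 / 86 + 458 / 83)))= -178468 / 5031529803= -0.00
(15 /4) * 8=30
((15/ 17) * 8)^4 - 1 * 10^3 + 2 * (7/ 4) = 248262647/ 167042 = 1486.23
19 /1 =19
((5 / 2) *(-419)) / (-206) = 2095 / 412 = 5.08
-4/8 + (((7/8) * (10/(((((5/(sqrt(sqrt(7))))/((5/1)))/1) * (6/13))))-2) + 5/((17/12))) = 35/34 + 455 * 7^(1/4)/24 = 31.87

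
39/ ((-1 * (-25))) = 39/ 25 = 1.56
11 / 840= 0.01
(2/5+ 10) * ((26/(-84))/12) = -169/630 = -0.27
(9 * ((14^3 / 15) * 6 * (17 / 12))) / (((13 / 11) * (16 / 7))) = 1346961 / 260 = 5180.62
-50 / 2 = -25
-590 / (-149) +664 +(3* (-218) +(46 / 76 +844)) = 4861195 / 5662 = 858.56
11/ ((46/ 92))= 22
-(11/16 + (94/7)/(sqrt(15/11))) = -94* sqrt(165)/105 - 11/16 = -12.19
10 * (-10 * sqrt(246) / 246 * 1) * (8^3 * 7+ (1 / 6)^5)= -696729625 * sqrt(246) / 478224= -22850.75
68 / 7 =9.71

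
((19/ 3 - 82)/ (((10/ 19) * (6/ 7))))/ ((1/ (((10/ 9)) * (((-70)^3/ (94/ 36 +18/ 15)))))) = 16772777.78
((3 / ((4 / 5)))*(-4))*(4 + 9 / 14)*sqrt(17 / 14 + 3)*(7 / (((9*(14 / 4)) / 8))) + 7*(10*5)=350 - 1300*sqrt(826) / 147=95.83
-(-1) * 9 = 9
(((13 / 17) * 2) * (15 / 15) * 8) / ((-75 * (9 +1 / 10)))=-32 / 1785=-0.02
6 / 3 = 2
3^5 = 243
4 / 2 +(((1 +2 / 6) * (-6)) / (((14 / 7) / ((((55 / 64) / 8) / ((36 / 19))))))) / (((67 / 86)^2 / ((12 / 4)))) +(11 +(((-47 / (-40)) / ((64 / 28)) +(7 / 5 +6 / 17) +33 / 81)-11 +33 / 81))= 522319949 / 131868864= 3.96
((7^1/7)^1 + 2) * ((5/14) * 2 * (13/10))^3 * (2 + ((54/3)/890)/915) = 255592389/53204200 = 4.80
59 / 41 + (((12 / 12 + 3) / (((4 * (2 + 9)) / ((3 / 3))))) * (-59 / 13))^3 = 164107674 / 119892487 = 1.37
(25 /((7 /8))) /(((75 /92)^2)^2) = 64.69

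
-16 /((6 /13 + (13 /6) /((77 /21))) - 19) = 4576 /5133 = 0.89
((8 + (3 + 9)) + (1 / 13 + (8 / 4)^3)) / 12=365 / 156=2.34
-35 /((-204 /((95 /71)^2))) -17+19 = 2372603 /1028364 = 2.31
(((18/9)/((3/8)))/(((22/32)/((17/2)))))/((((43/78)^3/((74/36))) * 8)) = 88442432/874577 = 101.13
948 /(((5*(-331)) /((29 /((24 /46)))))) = -31.84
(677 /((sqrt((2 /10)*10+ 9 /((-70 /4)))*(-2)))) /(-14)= 677*sqrt(455) /728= 19.84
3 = 3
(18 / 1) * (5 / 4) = 22.50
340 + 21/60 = 6807/20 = 340.35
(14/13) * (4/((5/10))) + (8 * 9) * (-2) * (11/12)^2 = -1461/13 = -112.38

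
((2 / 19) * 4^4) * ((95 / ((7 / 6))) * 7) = 15360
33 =33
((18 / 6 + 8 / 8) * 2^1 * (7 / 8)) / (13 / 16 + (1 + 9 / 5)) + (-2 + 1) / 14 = 7551 / 4046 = 1.87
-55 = -55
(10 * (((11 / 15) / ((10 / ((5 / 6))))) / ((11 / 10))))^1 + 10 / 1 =95 / 9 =10.56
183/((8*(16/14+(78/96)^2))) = 13664/1077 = 12.69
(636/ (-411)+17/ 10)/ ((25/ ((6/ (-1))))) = -627/ 17125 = -0.04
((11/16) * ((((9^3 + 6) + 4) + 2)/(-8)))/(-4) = 8151/512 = 15.92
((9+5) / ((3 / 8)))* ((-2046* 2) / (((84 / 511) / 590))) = -1644929440 / 3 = -548309813.33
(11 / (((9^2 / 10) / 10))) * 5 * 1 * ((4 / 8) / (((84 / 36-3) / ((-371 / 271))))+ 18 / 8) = 1628000 / 7317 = 222.50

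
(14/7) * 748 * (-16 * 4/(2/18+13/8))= -6893568/125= -55148.54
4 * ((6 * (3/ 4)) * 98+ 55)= 1984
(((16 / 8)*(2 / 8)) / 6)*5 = 5 / 12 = 0.42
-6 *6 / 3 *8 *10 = -960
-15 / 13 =-1.15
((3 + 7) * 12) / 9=13.33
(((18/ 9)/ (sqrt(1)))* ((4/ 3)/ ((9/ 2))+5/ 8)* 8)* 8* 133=423472/ 27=15684.15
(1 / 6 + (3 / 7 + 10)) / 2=5.30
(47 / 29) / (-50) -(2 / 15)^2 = -131 / 2610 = -0.05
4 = 4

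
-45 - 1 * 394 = -439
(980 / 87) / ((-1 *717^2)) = -980 / 44725743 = -0.00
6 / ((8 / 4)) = 3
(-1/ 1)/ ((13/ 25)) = -25/ 13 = -1.92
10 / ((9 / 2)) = 20 / 9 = 2.22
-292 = -292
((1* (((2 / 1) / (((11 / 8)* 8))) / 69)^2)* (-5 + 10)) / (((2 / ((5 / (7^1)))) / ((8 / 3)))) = 400 / 12097701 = 0.00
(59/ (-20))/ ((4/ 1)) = -59/ 80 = -0.74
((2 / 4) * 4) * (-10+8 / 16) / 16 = -19 / 16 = -1.19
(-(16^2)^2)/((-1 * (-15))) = -65536/15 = -4369.07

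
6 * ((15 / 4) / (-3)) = -15 / 2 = -7.50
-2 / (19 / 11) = -22 / 19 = -1.16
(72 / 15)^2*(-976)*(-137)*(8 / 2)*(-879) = -270795681792 / 25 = -10831827271.68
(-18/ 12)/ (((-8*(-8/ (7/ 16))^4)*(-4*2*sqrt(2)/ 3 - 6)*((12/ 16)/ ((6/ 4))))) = -3969/ 4294967296 +441*sqrt(2)/ 1073741824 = -0.00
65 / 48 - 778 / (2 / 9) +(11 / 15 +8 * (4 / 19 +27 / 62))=-164625237 / 47120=-3493.74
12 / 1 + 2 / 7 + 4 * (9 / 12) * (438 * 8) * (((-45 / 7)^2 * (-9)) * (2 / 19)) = -383150962 / 931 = -411547.76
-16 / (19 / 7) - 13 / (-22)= -2217 / 418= -5.30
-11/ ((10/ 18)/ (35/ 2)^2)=-6063.75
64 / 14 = 32 / 7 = 4.57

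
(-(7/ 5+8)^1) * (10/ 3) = -94/ 3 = -31.33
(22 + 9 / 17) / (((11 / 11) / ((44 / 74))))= 8426 / 629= 13.40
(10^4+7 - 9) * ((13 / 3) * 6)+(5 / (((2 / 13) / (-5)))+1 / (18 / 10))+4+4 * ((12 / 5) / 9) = 23381201 / 90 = 259791.12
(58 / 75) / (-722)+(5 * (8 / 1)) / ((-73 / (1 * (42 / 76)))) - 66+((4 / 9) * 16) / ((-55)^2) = -47568725429 / 717460425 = -66.30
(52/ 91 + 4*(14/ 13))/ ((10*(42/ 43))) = 1591/ 3185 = 0.50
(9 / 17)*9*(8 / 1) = 648 / 17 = 38.12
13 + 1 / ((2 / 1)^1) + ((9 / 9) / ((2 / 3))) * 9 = 27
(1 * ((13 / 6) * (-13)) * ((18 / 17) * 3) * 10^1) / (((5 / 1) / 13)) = -39546 / 17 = -2326.24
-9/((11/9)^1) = -81/11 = -7.36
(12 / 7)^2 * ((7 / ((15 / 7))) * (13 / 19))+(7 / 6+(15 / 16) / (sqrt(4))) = 8.20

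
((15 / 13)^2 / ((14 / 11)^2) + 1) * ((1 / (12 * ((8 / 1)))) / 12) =60349 / 38158848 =0.00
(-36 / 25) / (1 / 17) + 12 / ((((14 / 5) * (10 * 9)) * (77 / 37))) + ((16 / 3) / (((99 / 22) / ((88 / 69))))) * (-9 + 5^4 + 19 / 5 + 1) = 22942658821 / 25103925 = 913.91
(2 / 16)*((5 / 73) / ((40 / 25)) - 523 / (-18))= 152941 / 42048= 3.64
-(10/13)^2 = -100/169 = -0.59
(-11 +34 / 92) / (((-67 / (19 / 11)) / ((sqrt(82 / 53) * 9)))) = 83619 * sqrt(4346) / 1796806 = 3.07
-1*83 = -83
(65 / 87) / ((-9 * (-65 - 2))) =0.00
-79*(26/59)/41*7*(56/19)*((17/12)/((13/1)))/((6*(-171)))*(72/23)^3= 606477312/10624942253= 0.06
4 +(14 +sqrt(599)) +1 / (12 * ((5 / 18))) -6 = 36.77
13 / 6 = 2.17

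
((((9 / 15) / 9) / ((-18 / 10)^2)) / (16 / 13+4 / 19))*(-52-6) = -0.83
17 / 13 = 1.31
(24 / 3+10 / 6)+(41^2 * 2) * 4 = 40373 / 3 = 13457.67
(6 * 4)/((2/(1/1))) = 12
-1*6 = -6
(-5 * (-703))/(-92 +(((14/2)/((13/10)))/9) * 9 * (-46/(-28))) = -45695/1081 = -42.27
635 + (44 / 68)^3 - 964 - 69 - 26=-2081781 / 4913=-423.73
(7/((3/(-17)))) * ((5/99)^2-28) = 32653957/29403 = 1110.57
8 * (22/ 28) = 44/ 7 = 6.29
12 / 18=2 / 3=0.67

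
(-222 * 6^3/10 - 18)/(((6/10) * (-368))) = 4011/184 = 21.80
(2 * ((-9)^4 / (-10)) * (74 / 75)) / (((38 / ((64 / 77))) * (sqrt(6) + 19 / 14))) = 10357632 / 1120625 -145006848 * sqrt(6) / 21291875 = -7.44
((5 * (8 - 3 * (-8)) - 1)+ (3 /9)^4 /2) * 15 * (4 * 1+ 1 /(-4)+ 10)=32795.02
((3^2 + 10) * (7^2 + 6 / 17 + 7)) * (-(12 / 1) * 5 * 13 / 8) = -104393.82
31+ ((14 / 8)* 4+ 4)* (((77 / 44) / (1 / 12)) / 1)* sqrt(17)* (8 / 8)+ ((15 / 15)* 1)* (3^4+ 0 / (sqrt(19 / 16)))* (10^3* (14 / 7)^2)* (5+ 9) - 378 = 231* sqrt(17)+ 4535653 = 4536605.44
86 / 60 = 43 / 30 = 1.43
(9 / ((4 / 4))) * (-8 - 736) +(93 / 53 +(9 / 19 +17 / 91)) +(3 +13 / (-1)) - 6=-614846221 / 91637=-6709.58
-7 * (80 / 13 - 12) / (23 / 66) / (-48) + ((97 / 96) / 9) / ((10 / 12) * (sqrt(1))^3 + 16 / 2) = -5553805 / 2281968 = -2.43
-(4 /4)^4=-1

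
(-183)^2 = 33489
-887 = -887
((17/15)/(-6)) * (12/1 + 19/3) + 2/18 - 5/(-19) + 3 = -91/1026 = -0.09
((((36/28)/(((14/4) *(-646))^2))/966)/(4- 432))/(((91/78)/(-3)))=27/17261035659532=0.00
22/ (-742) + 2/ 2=360/ 371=0.97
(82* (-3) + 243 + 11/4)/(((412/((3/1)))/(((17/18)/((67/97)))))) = -1649/662496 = -0.00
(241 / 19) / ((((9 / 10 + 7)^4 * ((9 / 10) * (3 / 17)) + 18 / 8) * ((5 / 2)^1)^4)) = 10488320 / 20054066553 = 0.00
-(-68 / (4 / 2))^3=39304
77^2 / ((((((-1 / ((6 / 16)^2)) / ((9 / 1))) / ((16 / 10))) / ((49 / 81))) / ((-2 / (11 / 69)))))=91117.95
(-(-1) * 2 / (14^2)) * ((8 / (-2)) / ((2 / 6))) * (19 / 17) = -114 / 833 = -0.14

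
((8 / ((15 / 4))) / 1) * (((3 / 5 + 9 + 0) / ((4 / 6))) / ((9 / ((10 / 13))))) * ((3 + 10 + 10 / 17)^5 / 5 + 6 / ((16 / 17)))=243282.30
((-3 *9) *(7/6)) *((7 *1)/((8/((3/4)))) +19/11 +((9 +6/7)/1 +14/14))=-293625/704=-417.08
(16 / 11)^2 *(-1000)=-256000 / 121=-2115.70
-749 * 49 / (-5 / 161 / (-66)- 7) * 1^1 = 389984826 / 74377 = 5243.35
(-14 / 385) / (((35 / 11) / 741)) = -1482 / 175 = -8.47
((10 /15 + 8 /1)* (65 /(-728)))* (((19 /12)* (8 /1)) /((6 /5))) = -6175 /756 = -8.17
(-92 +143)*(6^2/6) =306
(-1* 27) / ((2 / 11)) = -297 / 2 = -148.50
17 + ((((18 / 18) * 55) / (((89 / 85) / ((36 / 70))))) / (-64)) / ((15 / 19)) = 328253 / 19936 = 16.47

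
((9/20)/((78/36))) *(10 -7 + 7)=27/13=2.08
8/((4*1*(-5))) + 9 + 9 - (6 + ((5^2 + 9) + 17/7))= -869/35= -24.83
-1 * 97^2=-9409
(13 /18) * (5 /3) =65 /54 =1.20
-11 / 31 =-0.35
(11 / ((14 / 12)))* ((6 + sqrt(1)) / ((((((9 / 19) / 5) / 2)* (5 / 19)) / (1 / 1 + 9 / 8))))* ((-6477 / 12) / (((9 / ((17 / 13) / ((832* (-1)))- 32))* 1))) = 50447475540077 / 2336256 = 21593299.51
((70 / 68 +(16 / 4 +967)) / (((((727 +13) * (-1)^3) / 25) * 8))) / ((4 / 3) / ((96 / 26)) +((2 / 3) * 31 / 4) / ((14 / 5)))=-10410435 / 5595584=-1.86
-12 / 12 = -1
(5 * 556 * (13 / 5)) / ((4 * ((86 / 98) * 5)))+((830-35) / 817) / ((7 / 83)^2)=109817308 / 200165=548.63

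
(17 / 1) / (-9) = -17 / 9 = -1.89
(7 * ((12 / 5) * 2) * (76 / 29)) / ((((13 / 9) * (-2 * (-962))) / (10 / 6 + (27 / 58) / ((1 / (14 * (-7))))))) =-36618624 / 26293865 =-1.39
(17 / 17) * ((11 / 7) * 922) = 1448.86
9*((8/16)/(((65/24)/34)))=3672/65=56.49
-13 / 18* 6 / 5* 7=-91 / 15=-6.07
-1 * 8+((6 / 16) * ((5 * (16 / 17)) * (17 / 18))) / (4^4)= -6139 / 768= -7.99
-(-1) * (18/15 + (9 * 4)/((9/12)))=246/5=49.20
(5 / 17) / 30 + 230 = 23461 / 102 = 230.01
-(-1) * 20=20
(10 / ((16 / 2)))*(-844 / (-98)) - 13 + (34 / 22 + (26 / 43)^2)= -645079 / 1993222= -0.32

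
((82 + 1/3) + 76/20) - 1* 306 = -3298/15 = -219.87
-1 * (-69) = 69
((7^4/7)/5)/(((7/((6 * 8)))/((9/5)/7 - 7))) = -79296/25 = -3171.84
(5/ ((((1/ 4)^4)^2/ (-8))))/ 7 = -2621440/ 7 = -374491.43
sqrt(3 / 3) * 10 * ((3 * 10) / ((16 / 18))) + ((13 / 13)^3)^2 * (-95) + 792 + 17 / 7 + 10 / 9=130793 / 126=1038.04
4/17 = 0.24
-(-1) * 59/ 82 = 59/ 82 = 0.72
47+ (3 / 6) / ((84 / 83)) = 7979 / 168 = 47.49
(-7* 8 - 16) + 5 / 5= -71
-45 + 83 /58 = -43.57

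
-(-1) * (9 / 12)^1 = 0.75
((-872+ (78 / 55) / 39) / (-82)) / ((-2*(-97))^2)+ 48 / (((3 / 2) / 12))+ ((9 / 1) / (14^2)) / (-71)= 56689842659883 / 147629938610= 384.00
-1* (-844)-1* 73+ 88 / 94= 36281 / 47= 771.94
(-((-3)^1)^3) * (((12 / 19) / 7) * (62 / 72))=279 / 133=2.10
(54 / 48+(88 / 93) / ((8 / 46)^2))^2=581436769 / 553536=1050.40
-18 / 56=-9 / 28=-0.32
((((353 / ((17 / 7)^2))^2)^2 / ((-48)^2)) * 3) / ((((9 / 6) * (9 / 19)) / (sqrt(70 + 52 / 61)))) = 1700735365460041939 * sqrt(263642) / 4411803842045568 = 197937.39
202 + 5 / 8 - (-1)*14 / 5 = 8217 / 40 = 205.42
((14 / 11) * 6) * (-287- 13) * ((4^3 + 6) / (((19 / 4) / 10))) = -70560000 / 209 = -337607.66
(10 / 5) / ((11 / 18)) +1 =47 / 11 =4.27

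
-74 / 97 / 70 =-37 / 3395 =-0.01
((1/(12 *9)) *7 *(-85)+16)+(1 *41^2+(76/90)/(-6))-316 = 27507/20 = 1375.35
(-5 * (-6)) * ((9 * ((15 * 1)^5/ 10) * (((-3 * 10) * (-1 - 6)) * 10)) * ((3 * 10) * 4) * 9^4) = 33899292787500000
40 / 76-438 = -8312 / 19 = -437.47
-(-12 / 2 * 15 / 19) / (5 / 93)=1674 / 19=88.11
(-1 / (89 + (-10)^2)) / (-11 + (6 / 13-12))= 13 / 55377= 0.00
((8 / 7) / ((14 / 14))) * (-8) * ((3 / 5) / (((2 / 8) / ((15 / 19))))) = -17.32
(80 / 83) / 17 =80 / 1411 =0.06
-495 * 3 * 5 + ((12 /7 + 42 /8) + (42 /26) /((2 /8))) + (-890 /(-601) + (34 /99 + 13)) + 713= -144754221935 /21657636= -6683.75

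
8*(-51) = -408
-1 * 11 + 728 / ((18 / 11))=3905 / 9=433.89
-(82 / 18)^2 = -1681 / 81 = -20.75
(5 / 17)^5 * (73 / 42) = 228125 / 59633994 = 0.00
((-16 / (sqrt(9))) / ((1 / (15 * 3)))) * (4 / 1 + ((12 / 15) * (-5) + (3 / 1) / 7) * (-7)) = -6960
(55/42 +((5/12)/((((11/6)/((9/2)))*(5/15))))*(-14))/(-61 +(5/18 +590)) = -57720/733579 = -0.08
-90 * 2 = -180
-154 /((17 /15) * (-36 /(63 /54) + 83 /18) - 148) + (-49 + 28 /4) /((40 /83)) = -579720477 /6718780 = -86.28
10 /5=2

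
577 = 577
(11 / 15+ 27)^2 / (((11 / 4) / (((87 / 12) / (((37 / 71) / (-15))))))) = -356322304 / 6105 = -58365.65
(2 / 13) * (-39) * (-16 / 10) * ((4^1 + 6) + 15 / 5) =624 / 5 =124.80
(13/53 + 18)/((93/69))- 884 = -1430171/1643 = -870.46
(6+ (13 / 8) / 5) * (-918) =-116127 / 20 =-5806.35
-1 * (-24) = 24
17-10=7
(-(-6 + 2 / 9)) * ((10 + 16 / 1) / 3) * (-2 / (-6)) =16.69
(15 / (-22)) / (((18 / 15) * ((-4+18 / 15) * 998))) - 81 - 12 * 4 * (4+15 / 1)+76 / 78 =-23784754277 / 23975952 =-992.03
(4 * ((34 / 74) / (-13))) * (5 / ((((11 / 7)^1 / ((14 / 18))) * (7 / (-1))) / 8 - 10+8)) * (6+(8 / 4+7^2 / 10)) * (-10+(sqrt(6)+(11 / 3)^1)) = -1555568 / 101491+245616 * sqrt(6) / 101491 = -9.40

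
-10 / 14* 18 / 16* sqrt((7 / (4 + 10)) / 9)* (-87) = 1305* sqrt(2) / 112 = 16.48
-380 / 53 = -7.17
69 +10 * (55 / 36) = 1517 / 18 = 84.28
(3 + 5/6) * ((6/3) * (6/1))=46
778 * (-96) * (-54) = 4033152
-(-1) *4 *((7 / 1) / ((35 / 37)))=148 / 5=29.60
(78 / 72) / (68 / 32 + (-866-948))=-2 / 3345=-0.00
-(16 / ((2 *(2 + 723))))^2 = -64 / 525625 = -0.00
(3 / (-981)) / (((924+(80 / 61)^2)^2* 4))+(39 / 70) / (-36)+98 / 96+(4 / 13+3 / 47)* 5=950193461052934449059 / 331891096338156089280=2.86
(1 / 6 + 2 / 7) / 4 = 19 / 168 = 0.11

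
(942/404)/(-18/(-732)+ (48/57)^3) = 197065929/52549189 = 3.75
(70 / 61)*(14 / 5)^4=537824 / 7625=70.53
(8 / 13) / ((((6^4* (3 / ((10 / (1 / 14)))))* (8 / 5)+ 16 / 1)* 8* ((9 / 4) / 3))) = 175 / 103116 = 0.00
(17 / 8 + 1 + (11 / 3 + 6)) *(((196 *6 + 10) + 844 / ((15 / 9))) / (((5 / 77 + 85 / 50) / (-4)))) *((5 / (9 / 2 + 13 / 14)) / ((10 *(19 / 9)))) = -700116263 / 327066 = -2140.60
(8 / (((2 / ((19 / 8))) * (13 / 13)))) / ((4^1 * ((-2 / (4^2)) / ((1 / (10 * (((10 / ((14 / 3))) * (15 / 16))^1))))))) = -1064 / 1125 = -0.95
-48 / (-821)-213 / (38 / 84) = -7343754 / 15599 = -470.78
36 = 36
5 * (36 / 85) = 36 / 17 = 2.12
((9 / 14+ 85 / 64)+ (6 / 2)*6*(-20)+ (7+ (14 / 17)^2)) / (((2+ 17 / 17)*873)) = -1680023 / 12558784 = -0.13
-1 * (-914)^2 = -835396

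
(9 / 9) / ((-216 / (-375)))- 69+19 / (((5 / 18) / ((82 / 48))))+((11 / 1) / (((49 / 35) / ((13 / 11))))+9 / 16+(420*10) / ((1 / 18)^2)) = 6858731549 / 5040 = 1360859.43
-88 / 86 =-44 / 43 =-1.02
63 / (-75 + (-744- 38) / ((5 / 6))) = -0.06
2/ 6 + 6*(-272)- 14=-4937/ 3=-1645.67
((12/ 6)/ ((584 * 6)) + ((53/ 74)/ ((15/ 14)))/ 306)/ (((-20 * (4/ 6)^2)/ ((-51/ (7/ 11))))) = 1503007/ 60502400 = 0.02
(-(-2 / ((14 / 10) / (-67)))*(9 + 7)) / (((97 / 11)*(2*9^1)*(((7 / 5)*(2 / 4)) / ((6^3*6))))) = -84902400 / 4753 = -17862.91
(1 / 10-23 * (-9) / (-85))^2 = 157609 / 28900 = 5.45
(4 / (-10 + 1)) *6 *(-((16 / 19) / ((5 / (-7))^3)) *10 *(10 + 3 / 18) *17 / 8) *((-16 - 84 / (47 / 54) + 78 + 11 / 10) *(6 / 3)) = 89366652368 / 1004625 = 88955.23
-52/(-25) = 52/25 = 2.08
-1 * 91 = -91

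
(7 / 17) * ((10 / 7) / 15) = 2 / 51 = 0.04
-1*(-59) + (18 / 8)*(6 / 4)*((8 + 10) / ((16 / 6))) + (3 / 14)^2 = 128305 / 1568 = 81.83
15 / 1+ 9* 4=51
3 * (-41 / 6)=-20.50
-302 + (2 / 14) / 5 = -10569 / 35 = -301.97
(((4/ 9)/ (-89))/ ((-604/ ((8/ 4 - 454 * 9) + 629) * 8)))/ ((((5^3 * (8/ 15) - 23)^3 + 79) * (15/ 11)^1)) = -7601/ 241926082688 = -0.00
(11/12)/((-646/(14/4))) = -77/15504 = -0.00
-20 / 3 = -6.67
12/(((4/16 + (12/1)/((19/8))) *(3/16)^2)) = 77824/1209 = 64.37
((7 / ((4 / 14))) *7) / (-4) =-343 / 8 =-42.88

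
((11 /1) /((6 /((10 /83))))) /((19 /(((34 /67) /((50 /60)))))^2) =152592 /672519535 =0.00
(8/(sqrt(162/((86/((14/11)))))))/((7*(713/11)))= 44*sqrt(6622)/314433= 0.01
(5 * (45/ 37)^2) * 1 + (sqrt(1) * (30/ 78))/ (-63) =8285530/ 1121211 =7.39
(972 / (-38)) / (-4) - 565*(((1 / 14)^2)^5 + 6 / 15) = -1206915047898095 / 5495838444544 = -219.61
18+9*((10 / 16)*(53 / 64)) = 11601 / 512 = 22.66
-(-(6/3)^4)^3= 4096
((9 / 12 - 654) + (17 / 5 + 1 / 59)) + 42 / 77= -8427753 / 12980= -649.29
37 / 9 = 4.11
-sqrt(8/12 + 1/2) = -sqrt(42)/6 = -1.08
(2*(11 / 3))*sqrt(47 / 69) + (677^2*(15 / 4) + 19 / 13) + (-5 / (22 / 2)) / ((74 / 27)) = 22*sqrt(3243) / 207 + 36375308507 / 21164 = 1718741.10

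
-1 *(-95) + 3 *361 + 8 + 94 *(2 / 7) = 1212.86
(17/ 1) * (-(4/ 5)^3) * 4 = -4352/ 125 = -34.82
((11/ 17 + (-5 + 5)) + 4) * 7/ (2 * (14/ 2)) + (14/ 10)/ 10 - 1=622/ 425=1.46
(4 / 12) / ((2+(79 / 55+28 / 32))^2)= 193600 / 10795827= 0.02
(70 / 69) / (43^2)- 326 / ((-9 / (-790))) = -10952403370 / 382743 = -28615.56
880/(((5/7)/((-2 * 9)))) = -22176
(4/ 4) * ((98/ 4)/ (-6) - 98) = -1225/ 12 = -102.08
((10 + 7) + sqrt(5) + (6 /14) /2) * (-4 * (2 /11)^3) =-3856 /9317 - 32 * sqrt(5) /1331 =-0.47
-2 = -2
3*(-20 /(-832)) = 15 /208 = 0.07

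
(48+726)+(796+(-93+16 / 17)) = 25125 / 17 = 1477.94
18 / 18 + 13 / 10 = 23 / 10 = 2.30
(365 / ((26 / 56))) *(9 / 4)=22995 / 13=1768.85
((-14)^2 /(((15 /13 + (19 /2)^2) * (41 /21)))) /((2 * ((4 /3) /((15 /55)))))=4914 /43747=0.11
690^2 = 476100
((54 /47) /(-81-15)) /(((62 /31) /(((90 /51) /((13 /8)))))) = -135 /20774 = -0.01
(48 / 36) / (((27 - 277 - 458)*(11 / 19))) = -19 / 5841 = -0.00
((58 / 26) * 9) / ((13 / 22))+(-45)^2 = 347967 / 169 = 2058.98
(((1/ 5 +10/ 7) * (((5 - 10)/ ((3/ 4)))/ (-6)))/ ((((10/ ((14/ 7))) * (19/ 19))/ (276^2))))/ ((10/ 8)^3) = 61753344/ 4375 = 14115.05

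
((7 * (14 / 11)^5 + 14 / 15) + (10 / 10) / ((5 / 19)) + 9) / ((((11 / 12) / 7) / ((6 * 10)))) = 30121736736 / 1771561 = 17002.94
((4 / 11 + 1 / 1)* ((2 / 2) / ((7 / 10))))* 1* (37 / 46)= 2775 / 1771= 1.57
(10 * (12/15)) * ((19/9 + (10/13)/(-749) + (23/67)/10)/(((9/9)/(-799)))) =-13707.08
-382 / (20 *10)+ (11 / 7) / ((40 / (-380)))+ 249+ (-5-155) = 50513 / 700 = 72.16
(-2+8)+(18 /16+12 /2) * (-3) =-123 /8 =-15.38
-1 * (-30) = 30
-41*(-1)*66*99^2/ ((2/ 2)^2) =26521506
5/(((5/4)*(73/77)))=308/73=4.22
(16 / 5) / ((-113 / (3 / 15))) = -0.01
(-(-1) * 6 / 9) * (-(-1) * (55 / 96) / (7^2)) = 55 / 7056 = 0.01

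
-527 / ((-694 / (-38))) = -10013 / 347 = -28.86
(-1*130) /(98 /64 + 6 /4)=-4160 /97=-42.89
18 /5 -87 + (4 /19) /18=-71297 /855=-83.39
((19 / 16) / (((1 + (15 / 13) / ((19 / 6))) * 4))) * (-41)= -192413 / 21568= -8.92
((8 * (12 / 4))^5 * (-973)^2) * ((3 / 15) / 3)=2512815685632 / 5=502563137126.40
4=4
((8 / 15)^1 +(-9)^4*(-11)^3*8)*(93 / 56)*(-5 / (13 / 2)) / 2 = 4060701284 / 91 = 44623091.03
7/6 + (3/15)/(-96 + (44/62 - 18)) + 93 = 4960607/52680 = 94.16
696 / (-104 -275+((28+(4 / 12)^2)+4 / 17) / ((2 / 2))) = -1836 / 925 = -1.98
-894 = -894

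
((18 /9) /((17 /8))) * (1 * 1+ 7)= 128 /17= 7.53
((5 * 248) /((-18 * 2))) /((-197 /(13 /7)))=4030 /12411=0.32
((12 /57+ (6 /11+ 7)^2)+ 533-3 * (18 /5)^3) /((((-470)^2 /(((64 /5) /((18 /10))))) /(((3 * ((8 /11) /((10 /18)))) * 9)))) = 0.51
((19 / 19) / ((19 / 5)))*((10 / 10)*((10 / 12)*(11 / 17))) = 275 / 1938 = 0.14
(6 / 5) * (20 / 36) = 2 / 3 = 0.67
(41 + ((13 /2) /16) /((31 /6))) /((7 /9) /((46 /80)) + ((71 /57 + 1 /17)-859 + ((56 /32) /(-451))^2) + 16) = -277091733067875 /5668447885205773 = -0.05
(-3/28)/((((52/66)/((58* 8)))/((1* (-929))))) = 5334318/91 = 58618.88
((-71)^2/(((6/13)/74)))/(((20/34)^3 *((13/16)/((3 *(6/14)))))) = 5498148126/875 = 6283597.86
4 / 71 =0.06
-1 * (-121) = 121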